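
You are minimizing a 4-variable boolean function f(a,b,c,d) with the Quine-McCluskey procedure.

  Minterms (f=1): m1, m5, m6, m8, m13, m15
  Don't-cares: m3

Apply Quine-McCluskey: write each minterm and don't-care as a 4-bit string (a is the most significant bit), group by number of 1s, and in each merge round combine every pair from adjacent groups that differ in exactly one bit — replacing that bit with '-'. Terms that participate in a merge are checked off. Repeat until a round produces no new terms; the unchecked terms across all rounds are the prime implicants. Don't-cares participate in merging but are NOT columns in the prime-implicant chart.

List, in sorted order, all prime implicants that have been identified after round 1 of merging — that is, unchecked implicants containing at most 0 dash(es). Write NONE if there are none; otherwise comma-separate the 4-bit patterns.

0110, 1000

size-2^0 implicants → 0001(✓)  0011(✓)  0101(✓)  0110  1000  1101(✓)  1111(✓)
size-2^1 implicants → -101  0-01  00-1  11-1
Unchecked terms (primes): -101, 0-01, 00-1, 0110, 1000, 11-1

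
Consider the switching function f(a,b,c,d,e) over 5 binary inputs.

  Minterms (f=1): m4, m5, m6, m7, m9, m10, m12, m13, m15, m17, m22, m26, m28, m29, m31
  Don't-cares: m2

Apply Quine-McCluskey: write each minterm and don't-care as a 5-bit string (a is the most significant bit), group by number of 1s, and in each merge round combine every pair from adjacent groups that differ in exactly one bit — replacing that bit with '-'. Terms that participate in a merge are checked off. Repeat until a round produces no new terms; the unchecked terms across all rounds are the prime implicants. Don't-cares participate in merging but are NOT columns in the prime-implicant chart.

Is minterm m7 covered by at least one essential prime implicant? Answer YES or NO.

[col 0] 00010*, 00100*, 00101*, 00110*, 00111*, 01001*, 01010*, 01100*, 01101*, 01111*, 10001, 10110*, 11010*, 11100*, 11101*, 11111*
[col 1] -0110, -1010, -1100*, -1101*, -1111*, 0-010, 0-100*, 0-101*, 0-111*, 00-10, 001-0*, 001-1*, 0010-*, 0011-*, 01-01, 011-1*, 0110-*, 111-1*, 1110-*
[col 2] -11-1, -110-, 0-1-1, 0-10-, 001--
Prime implicants: -0110, -1010, -11-1, -110-, 0-010, 0-1-1, 0-10-, 00-10, 001--, 01-01, 10001
PI chart (minterm → PIs covering it):
  4 | 0-10-,001--
  5 | 0-1-1,0-10-,001--
  6 | -0110,00-10,001--
  7 | 0-1-1,001--
  9 | 01-01  (sole → essential)
  10 | -1010,0-010
  12 | -110-,0-10-
  13 | -11-1,-110-,0-1-1,0-10-,01-01
  15 | -11-1,0-1-1
  17 | 10001  (sole → essential)
  22 | -0110  (sole → essential)
  26 | -1010  (sole → essential)
  28 | -110-  (sole → essential)
  29 | -11-1,-110-
  31 | -11-1  (sole → essential)
Essential prime implicants: -0110, -1010, -11-1, -110-, 01-01, 10001

NO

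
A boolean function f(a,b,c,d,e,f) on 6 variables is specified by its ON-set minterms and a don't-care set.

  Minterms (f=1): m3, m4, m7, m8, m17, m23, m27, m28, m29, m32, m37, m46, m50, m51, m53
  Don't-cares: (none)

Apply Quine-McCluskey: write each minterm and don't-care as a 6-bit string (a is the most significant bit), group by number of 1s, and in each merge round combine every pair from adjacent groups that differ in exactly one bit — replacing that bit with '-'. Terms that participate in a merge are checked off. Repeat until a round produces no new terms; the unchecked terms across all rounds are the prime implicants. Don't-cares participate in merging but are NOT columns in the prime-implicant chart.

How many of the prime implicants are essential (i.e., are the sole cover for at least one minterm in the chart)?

11

[col 0] 000011*, 000100, 000111*, 001000, 010001, 010111*, 011011, 011100*, 011101*, 100000, 100101*, 101110, 110010*, 110011*, 110101*
[col 1] 0-0111, 000-11, 01110-, 1-0101, 11001-
Prime implicants: 0-0111, 000-11, 000100, 001000, 010001, 011011, 01110-, 1-0101, 100000, 101110, 11001-
PI chart (minterm → PIs covering it):
  3 | 000-11  (sole → essential)
  4 | 000100  (sole → essential)
  7 | 0-0111,000-11
  8 | 001000  (sole → essential)
  17 | 010001  (sole → essential)
  23 | 0-0111  (sole → essential)
  27 | 011011  (sole → essential)
  28 | 01110-  (sole → essential)
  29 | 01110-  (sole → essential)
  32 | 100000  (sole → essential)
  37 | 1-0101  (sole → essential)
  46 | 101110  (sole → essential)
  50 | 11001-  (sole → essential)
  51 | 11001-  (sole → essential)
  53 | 1-0101  (sole → essential)
Essential prime implicants: 0-0111, 000-11, 000100, 001000, 010001, 011011, 01110-, 1-0101, 100000, 101110, 11001-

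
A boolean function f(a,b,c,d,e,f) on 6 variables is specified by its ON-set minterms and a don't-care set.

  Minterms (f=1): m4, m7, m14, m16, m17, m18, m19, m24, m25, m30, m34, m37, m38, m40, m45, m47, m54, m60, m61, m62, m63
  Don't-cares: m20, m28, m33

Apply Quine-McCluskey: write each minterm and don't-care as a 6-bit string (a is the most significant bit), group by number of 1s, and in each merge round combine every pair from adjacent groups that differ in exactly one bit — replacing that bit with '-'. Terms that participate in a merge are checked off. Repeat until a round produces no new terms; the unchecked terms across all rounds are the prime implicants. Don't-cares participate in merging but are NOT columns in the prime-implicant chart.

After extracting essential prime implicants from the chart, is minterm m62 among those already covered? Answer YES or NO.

Round 0: 000100✓ 000111 001110✓ 010000✓ 010001✓ 010010✓ 010011✓ 010100✓ 011000✓ 011001✓ 011100✓ 011110✓ 100001✓ 100010✓ 100101✓ 100110✓ 101000 101101✓ 101111✓ 110110✓ 111100✓ 111101✓ 111110✓ 111111✓
Round 1: -11100✓ -11110✓ 0-0100 0-1110 01-000✓ 01-001✓ 01-100✓ 010-00✓ 0100-0✓ 0100-1✓ 01000-✓ 01001-✓ 011-00✓ 01100-✓ 0111-0✓ 1-0110 1-1101✓ 1-1111✓ 10-101 100-01 100-10 1011-1✓ 11-110 1111-0✓ 1111-1✓ 11110-✓ 11111-✓
Round 2: -111-0 01--00 01-00- 0100-- 1-11-1 1111--
PIs = {-111-0, 0-0100, 0-1110, 000111, 01--00, 01-00-, 0100--, 1-0110, 1-11-1, 10-101, 100-01, 100-10, 101000, 11-110, 1111--}
Coverage chart:
  m4: 0-0100 ←essential
  m7: 000111 ←essential
  m14: 0-1110 ←essential
  m16: 01--00,01-00-,0100--
  m17: 01-00-,0100--
  m18: 0100-- ←essential
  m19: 0100-- ←essential
  m24: 01--00,01-00-
  m25: 01-00- ←essential
  m30: -111-0,0-1110
  m34: 100-10 ←essential
  m37: 10-101,100-01
  m38: 1-0110,100-10
  m40: 101000 ←essential
  m45: 1-11-1,10-101
  m47: 1-11-1 ←essential
  m54: 1-0110,11-110
  m60: -111-0,1111--
  m61: 1-11-1,1111--
  m62: -111-0,11-110,1111--
  m63: 1-11-1,1111--
Essential: 0-0100, 0-1110, 000111, 01-00-, 0100--, 1-11-1, 100-10, 101000

NO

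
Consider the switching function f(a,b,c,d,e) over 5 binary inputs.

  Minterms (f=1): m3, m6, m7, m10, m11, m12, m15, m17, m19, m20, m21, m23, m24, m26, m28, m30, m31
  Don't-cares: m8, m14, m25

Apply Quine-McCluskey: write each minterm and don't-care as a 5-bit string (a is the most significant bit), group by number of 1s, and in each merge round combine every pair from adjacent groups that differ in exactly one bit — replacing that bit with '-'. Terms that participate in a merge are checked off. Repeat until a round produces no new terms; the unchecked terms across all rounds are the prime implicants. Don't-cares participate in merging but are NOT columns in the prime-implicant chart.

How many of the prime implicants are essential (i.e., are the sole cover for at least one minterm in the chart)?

[col 0] 00011*, 00110*, 00111*, 01000*, 01010*, 01011*, 01100*, 01110*, 01111*, 10001*, 10011*, 10100*, 10101*, 10111*, 11000*, 11001*, 11010*, 11100*, 11110*, 11111*
[col 1] -0011*, -0111*, -1000*, -1010*, -1100*, -1110*, -1111*, 0-011*, 0-110*, 0-111*, 00-11*, 0011-*, 01-00*, 01-10*, 01-11*, 010-0*, 0101-*, 011-0*, 0111-*, 1-001, 1-100, 1-111*, 10-01*, 10-11*, 100-1*, 101-1*, 1010-, 11-00*, 11-10*, 110-0*, 1100-, 111-0*, 1111-*
[col 2] --111, -0-11, -1-00*, -1-10*, -10-0*, -11-0*, -111-, 0--11, 0-11-, 01--0*, 01-1-, 10--1, 11--0*
[col 3] -1--0
Prime implicants: --111, -0-11, -1--0, -111-, 0--11, 0-11-, 01-1-, 1-001, 1-100, 10--1, 1010-, 1100-
PI chart (minterm → PIs covering it):
  3 | -0-11,0--11
  6 | 0-11-  (sole → essential)
  7 | --111,-0-11,0--11,0-11-
  10 | -1--0,01-1-
  11 | 0--11,01-1-
  12 | -1--0  (sole → essential)
  15 | --111,-111-,0--11,0-11-,01-1-
  17 | 1-001,10--1
  19 | -0-11,10--1
  20 | 1-100,1010-
  21 | 10--1,1010-
  23 | --111,-0-11,10--1
  24 | -1--0,1100-
  26 | -1--0  (sole → essential)
  28 | -1--0,1-100
  30 | -1--0,-111-
  31 | --111,-111-
Essential prime implicants: -1--0, 0-11-

2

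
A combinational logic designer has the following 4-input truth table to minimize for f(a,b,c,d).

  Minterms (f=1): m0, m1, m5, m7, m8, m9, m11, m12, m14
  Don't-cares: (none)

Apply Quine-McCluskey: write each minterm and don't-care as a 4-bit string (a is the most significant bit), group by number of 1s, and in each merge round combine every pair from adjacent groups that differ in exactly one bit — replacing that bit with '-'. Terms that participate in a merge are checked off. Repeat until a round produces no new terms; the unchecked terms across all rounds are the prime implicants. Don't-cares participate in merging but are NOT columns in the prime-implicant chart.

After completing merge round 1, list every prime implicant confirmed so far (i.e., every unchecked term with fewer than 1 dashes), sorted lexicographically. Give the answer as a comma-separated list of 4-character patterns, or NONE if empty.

NONE

size-2^0 implicants → 0000(✓)  0001(✓)  0101(✓)  0111(✓)  1000(✓)  1001(✓)  1011(✓)  1100(✓)  1110(✓)
size-2^1 implicants → -000(✓)  -001(✓)  0-01  000-(✓)  01-1  1-00  10-1  100-(✓)  11-0
size-2^2 implicants → -00-
Unchecked terms (primes): -00-, 0-01, 01-1, 1-00, 10-1, 11-0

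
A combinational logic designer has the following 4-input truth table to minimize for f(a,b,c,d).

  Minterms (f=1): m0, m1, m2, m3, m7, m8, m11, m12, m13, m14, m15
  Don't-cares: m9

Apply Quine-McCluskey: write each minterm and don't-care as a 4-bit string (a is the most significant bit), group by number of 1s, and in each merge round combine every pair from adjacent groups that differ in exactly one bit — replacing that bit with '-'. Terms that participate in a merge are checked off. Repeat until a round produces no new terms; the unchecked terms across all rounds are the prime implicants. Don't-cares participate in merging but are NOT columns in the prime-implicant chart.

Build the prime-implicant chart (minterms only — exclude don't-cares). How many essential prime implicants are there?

3

[col 0] 0000*, 0001*, 0010*, 0011*, 0111*, 1000*, 1001*, 1011*, 1100*, 1101*, 1110*, 1111*
[col 1] -000*, -001*, -011*, -111*, 0-11*, 00-0*, 00-1*, 000-*, 001-*, 1-00*, 1-01*, 1-11*, 10-1*, 100-*, 11-0*, 11-1*, 110-*, 111-*
[col 2] --11, -0-1, -00-, 00--, 1--1, 1-0-, 11--
Prime implicants: --11, -0-1, -00-, 00--, 1--1, 1-0-, 11--
PI chart (minterm → PIs covering it):
  0 | -00-,00--
  1 | -0-1,-00-,00--
  2 | 00--  (sole → essential)
  3 | --11,-0-1,00--
  7 | --11  (sole → essential)
  8 | -00-,1-0-
  11 | --11,-0-1,1--1
  12 | 1-0-,11--
  13 | 1--1,1-0-,11--
  14 | 11--  (sole → essential)
  15 | --11,1--1,11--
Essential prime implicants: --11, 00--, 11--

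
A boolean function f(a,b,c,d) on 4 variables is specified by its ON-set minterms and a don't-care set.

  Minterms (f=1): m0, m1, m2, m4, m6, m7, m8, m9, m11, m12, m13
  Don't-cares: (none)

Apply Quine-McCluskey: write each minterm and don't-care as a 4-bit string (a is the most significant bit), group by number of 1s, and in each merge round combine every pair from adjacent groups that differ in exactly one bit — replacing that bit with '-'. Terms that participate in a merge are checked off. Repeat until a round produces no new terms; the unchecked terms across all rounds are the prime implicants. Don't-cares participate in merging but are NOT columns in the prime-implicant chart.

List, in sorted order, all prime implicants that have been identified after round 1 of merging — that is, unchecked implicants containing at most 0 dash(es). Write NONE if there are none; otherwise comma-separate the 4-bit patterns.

NONE

size-2^0 implicants → 0000(✓)  0001(✓)  0010(✓)  0100(✓)  0110(✓)  0111(✓)  1000(✓)  1001(✓)  1011(✓)  1100(✓)  1101(✓)
size-2^1 implicants → -000(✓)  -001(✓)  -100(✓)  0-00(✓)  0-10(✓)  00-0(✓)  000-(✓)  01-0(✓)  011-  1-00(✓)  1-01(✓)  10-1  100-(✓)  110-(✓)
size-2^2 implicants → --00  -00-  0--0  1-0-
Unchecked terms (primes): --00, -00-, 0--0, 011-, 1-0-, 10-1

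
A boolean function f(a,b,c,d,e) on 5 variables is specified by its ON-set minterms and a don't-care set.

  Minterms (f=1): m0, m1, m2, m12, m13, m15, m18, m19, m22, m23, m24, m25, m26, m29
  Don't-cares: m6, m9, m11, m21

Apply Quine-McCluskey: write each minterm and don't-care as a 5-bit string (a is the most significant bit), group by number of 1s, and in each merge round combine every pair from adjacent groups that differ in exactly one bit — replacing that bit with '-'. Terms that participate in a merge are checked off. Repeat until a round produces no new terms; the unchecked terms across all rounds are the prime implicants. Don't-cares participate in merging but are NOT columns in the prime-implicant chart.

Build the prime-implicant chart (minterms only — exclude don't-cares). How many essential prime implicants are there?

size-2^0 implicants → 00000(✓)  00001(✓)  00010(✓)  00110(✓)  01001(✓)  01011(✓)  01100(✓)  01101(✓)  01111(✓)  10010(✓)  10011(✓)  10101(✓)  10110(✓)  10111(✓)  11000(✓)  11001(✓)  11010(✓)  11101(✓)
size-2^1 implicants → -0010(✓)  -0110(✓)  -1001(✓)  -1101(✓)  0-001  00-10(✓)  000-0  0000-  01-01(✓)  01-11(✓)  010-1(✓)  011-1(✓)  0110-  1-010  1-101  10-10(✓)  10-11(✓)  1001-(✓)  101-1  1011-(✓)  11-01(✓)  110-0  1100-
size-2^2 implicants → -0-10  -1-01  01--1  10-1-
Unchecked terms (primes): -0-10, -1-01, 0-001, 000-0, 0000-, 01--1, 0110-, 1-010, 1-101, 10-1-, 101-1, 110-0, 1100-
Minterm coverage:
  m0 ⊆ 000-0,0000-
  m1 ⊆ 0-001,0000-
  m2 ⊆ -0-10,000-0
  m12 ⊆ 0110- [E]
  m13 ⊆ -1-01,01--1,0110-
  m15 ⊆ 01--1 [E]
  m18 ⊆ -0-10,1-010,10-1-
  m19 ⊆ 10-1- [E]
  m22 ⊆ -0-10,10-1-
  m23 ⊆ 10-1-,101-1
  m24 ⊆ 110-0,1100-
  m25 ⊆ -1-01,1100-
  m26 ⊆ 1-010,110-0
  m29 ⊆ -1-01,1-101
E = {01--1, 0110-, 10-1-}

3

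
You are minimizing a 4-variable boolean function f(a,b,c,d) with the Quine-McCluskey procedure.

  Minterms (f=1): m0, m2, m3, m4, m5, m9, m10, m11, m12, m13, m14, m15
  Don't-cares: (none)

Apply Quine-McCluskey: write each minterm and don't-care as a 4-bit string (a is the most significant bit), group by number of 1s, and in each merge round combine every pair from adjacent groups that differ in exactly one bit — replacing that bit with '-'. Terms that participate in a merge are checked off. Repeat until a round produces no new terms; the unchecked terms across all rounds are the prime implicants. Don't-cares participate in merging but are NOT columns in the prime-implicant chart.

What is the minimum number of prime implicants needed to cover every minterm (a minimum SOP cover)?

5

size-2^0 implicants → 0000(✓)  0010(✓)  0011(✓)  0100(✓)  0101(✓)  1001(✓)  1010(✓)  1011(✓)  1100(✓)  1101(✓)  1110(✓)  1111(✓)
size-2^1 implicants → -010(✓)  -011(✓)  -100(✓)  -101(✓)  0-00  00-0  001-(✓)  010-(✓)  1-01(✓)  1-10(✓)  1-11(✓)  10-1(✓)  101-(✓)  11-0(✓)  11-1(✓)  110-(✓)  111-(✓)
size-2^2 implicants → -01-  -10-  1--1  1-1-  11--
Unchecked terms (primes): -01-, -10-, 0-00, 00-0, 1--1, 1-1-, 11--
Minterm coverage:
  m0 ⊆ 0-00,00-0
  m2 ⊆ -01-,00-0
  m3 ⊆ -01- [E]
  m4 ⊆ -10-,0-00
  m5 ⊆ -10- [E]
  m9 ⊆ 1--1 [E]
  m10 ⊆ -01-,1-1-
  m11 ⊆ -01-,1--1,1-1-
  m12 ⊆ -10-,11--
  m13 ⊆ -10-,1--1,11--
  m14 ⊆ 1-1-,11--
  m15 ⊆ 1--1,1-1-,11--
E = {-01-, -10-, 1--1}
Petrick residual → 0-00, 1-1-
Cover = b'c + bc' + a'c'd' + ad + ac  |cover|=5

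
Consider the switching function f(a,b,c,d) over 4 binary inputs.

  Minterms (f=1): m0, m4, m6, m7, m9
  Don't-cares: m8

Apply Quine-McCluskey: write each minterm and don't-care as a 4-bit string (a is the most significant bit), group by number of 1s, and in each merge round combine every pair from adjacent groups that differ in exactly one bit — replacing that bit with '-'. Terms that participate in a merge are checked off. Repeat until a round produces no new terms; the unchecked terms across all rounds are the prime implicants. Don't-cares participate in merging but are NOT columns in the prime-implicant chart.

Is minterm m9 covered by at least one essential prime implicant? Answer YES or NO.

Round 0: 0000✓ 0100✓ 0110✓ 0111✓ 1000✓ 1001✓
Round 1: -000 0-00 01-0 011- 100-
PIs = {-000, 0-00, 01-0, 011-, 100-}
Coverage chart:
  m0: -000,0-00
  m4: 0-00,01-0
  m6: 01-0,011-
  m7: 011- ←essential
  m9: 100- ←essential
Essential: 011-, 100-

YES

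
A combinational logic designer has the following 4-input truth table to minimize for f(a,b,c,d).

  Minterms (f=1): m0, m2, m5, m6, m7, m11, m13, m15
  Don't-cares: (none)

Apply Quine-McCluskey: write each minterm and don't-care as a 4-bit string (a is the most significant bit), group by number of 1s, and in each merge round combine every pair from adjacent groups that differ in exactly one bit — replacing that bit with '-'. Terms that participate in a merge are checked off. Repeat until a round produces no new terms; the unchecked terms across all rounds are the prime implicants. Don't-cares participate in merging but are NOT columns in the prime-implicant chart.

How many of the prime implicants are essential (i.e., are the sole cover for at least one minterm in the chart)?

3

[col 0] 0000*, 0010*, 0101*, 0110*, 0111*, 1011*, 1101*, 1111*
[col 1] -101*, -111*, 0-10, 00-0, 01-1*, 011-, 1-11, 11-1*
[col 2] -1-1
Prime implicants: -1-1, 0-10, 00-0, 011-, 1-11
PI chart (minterm → PIs covering it):
  0 | 00-0  (sole → essential)
  2 | 0-10,00-0
  5 | -1-1  (sole → essential)
  6 | 0-10,011-
  7 | -1-1,011-
  11 | 1-11  (sole → essential)
  13 | -1-1  (sole → essential)
  15 | -1-1,1-11
Essential prime implicants: -1-1, 00-0, 1-11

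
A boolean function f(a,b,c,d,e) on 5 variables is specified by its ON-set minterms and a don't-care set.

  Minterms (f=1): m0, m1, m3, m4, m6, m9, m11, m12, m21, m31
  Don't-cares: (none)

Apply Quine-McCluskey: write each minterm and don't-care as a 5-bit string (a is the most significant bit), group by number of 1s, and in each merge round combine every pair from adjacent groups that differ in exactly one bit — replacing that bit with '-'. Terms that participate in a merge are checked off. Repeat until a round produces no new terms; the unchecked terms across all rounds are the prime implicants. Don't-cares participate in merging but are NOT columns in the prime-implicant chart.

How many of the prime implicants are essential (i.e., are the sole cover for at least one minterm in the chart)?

size-2^0 implicants → 00000(✓)  00001(✓)  00011(✓)  00100(✓)  00110(✓)  01001(✓)  01011(✓)  01100(✓)  10101  11111
size-2^1 implicants → 0-001(✓)  0-011(✓)  0-100  00-00  000-1(✓)  0000-  001-0  010-1(✓)
size-2^2 implicants → 0-0-1
Unchecked terms (primes): 0-0-1, 0-100, 00-00, 0000-, 001-0, 10101, 11111
Minterm coverage:
  m0 ⊆ 00-00,0000-
  m1 ⊆ 0-0-1,0000-
  m3 ⊆ 0-0-1 [E]
  m4 ⊆ 0-100,00-00,001-0
  m6 ⊆ 001-0 [E]
  m9 ⊆ 0-0-1 [E]
  m11 ⊆ 0-0-1 [E]
  m12 ⊆ 0-100 [E]
  m21 ⊆ 10101 [E]
  m31 ⊆ 11111 [E]
E = {0-0-1, 0-100, 001-0, 10101, 11111}

5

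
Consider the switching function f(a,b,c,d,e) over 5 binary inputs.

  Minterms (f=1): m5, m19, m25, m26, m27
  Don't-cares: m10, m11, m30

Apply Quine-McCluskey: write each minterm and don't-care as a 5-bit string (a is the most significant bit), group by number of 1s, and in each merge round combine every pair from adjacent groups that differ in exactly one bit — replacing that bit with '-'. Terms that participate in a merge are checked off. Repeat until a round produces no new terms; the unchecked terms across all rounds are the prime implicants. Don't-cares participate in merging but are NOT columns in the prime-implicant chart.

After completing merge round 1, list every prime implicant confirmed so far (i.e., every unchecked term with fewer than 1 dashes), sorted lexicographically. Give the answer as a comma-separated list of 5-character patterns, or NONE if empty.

00101

Round 0: 00101 01010✓ 01011✓ 10011✓ 11001✓ 11010✓ 11011✓ 11110✓
Round 1: -1010✓ -1011✓ 0101-✓ 1-011 11-10 110-1 1101-✓
Round 2: -101-
PIs = {-101-, 00101, 1-011, 11-10, 110-1}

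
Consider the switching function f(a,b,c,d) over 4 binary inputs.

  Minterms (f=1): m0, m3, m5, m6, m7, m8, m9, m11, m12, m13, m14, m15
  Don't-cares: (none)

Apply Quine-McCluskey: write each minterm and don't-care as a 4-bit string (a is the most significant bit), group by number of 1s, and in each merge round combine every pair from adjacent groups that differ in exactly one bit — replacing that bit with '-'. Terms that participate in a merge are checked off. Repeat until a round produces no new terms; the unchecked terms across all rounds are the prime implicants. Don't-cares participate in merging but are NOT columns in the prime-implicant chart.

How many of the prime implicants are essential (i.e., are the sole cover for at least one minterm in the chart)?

size-2^0 implicants → 0000(✓)  0011(✓)  0101(✓)  0110(✓)  0111(✓)  1000(✓)  1001(✓)  1011(✓)  1100(✓)  1101(✓)  1110(✓)  1111(✓)
size-2^1 implicants → -000  -011(✓)  -101(✓)  -110(✓)  -111(✓)  0-11(✓)  01-1(✓)  011-(✓)  1-00(✓)  1-01(✓)  1-11(✓)  10-1(✓)  100-(✓)  11-0(✓)  11-1(✓)  110-(✓)  111-(✓)
size-2^2 implicants → --11  -1-1  -11-  1--1  1-0-  11--
Unchecked terms (primes): --11, -000, -1-1, -11-, 1--1, 1-0-, 11--
Minterm coverage:
  m0 ⊆ -000 [E]
  m3 ⊆ --11 [E]
  m5 ⊆ -1-1 [E]
  m6 ⊆ -11- [E]
  m7 ⊆ --11,-1-1,-11-
  m8 ⊆ -000,1-0-
  m9 ⊆ 1--1,1-0-
  m11 ⊆ --11,1--1
  m12 ⊆ 1-0-,11--
  m13 ⊆ -1-1,1--1,1-0-,11--
  m14 ⊆ -11-,11--
  m15 ⊆ --11,-1-1,-11-,1--1,11--
E = {--11, -000, -1-1, -11-}

4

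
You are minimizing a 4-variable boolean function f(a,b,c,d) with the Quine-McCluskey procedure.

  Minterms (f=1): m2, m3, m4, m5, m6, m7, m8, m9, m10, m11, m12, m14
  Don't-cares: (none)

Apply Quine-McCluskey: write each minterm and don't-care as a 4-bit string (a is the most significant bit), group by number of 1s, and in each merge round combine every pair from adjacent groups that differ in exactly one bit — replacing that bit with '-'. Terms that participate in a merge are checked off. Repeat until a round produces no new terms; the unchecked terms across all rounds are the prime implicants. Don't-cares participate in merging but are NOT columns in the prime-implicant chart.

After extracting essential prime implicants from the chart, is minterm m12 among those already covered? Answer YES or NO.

NO

size-2^0 implicants → 0010(✓)  0011(✓)  0100(✓)  0101(✓)  0110(✓)  0111(✓)  1000(✓)  1001(✓)  1010(✓)  1011(✓)  1100(✓)  1110(✓)
size-2^1 implicants → -010(✓)  -011(✓)  -100(✓)  -110(✓)  0-10(✓)  0-11(✓)  001-(✓)  01-0(✓)  01-1(✓)  010-(✓)  011-(✓)  1-00(✓)  1-10(✓)  10-0(✓)  10-1(✓)  100-(✓)  101-(✓)  11-0(✓)
size-2^2 implicants → --10  -01-  -1-0  0-1-  01--  1--0  10--
Unchecked terms (primes): --10, -01-, -1-0, 0-1-, 01--, 1--0, 10--
Minterm coverage:
  m2 ⊆ --10,-01-,0-1-
  m3 ⊆ -01-,0-1-
  m4 ⊆ -1-0,01--
  m5 ⊆ 01-- [E]
  m6 ⊆ --10,-1-0,0-1-,01--
  m7 ⊆ 0-1-,01--
  m8 ⊆ 1--0,10--
  m9 ⊆ 10-- [E]
  m10 ⊆ --10,-01-,1--0,10--
  m11 ⊆ -01-,10--
  m12 ⊆ -1-0,1--0
  m14 ⊆ --10,-1-0,1--0
E = {01--, 10--}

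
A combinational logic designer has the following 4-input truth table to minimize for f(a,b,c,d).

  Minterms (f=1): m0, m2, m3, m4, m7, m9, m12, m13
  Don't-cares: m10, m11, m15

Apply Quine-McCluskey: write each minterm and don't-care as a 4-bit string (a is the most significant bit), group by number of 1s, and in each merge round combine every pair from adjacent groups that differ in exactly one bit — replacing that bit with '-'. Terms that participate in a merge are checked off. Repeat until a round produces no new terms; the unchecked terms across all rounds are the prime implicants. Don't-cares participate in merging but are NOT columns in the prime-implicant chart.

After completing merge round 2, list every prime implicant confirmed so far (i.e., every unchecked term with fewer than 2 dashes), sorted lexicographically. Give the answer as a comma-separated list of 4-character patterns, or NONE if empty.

-100, 0-00, 00-0, 110-

size-2^0 implicants → 0000(✓)  0010(✓)  0011(✓)  0100(✓)  0111(✓)  1001(✓)  1010(✓)  1011(✓)  1100(✓)  1101(✓)  1111(✓)
size-2^1 implicants → -010(✓)  -011(✓)  -100  -111(✓)  0-00  0-11(✓)  00-0  001-(✓)  1-01(✓)  1-11(✓)  10-1(✓)  101-(✓)  11-1(✓)  110-
size-2^2 implicants → --11  -01-  1--1
Unchecked terms (primes): --11, -01-, -100, 0-00, 00-0, 1--1, 110-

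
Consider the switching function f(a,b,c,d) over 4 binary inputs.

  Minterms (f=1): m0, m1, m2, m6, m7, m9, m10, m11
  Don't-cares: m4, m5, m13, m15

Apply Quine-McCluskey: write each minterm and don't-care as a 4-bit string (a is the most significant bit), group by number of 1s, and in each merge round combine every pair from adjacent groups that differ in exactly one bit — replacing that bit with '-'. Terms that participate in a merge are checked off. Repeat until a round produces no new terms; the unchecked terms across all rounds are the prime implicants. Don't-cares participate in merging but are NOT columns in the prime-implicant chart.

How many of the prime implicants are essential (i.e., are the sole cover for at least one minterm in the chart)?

0

[col 0] 0000*, 0001*, 0010*, 0100*, 0101*, 0110*, 0111*, 1001*, 1010*, 1011*, 1101*, 1111*
[col 1] -001*, -010, -101*, -111*, 0-00*, 0-01*, 0-10*, 00-0*, 000-*, 01-0*, 01-1*, 010-*, 011-*, 1-01*, 1-11*, 10-1*, 101-, 11-1*
[col 2] --01, -1-1, 0--0, 0-0-, 01--, 1--1
Prime implicants: --01, -010, -1-1, 0--0, 0-0-, 01--, 1--1, 101-
PI chart (minterm → PIs covering it):
  0 | 0--0,0-0-
  1 | --01,0-0-
  2 | -010,0--0
  6 | 0--0,01--
  7 | -1-1,01--
  9 | --01,1--1
  10 | -010,101-
  11 | 1--1,101-
(no essential prime implicants)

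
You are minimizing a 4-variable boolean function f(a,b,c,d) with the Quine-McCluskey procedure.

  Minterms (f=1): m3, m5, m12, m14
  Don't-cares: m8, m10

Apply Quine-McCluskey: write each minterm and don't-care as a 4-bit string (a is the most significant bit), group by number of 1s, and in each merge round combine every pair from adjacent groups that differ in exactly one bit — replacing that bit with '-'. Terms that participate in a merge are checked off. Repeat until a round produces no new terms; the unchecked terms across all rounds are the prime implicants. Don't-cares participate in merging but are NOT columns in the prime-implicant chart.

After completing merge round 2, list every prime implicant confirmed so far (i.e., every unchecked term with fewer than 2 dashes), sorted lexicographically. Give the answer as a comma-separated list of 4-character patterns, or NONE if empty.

0011, 0101

[col 0] 0011, 0101, 1000*, 1010*, 1100*, 1110*
[col 1] 1-00*, 1-10*, 10-0*, 11-0*
[col 2] 1--0
Prime implicants: 0011, 0101, 1--0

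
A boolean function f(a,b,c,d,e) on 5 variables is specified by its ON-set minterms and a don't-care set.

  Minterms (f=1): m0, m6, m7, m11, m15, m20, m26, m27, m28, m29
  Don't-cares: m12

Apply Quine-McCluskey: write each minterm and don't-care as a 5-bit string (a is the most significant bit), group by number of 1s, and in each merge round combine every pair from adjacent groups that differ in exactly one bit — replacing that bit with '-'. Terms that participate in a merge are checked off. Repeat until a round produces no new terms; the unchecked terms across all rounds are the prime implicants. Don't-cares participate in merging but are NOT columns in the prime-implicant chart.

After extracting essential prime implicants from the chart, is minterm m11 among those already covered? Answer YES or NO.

[col 0] 00000, 00110*, 00111*, 01011*, 01100*, 01111*, 10100*, 11010*, 11011*, 11100*, 11101*
[col 1] -1011, -1100, 0-111, 0011-, 01-11, 1-100, 1101-, 1110-
Prime implicants: -1011, -1100, 0-111, 00000, 0011-, 01-11, 1-100, 1101-, 1110-
PI chart (minterm → PIs covering it):
  0 | 00000  (sole → essential)
  6 | 0011-  (sole → essential)
  7 | 0-111,0011-
  11 | -1011,01-11
  15 | 0-111,01-11
  20 | 1-100  (sole → essential)
  26 | 1101-  (sole → essential)
  27 | -1011,1101-
  28 | -1100,1-100,1110-
  29 | 1110-  (sole → essential)
Essential prime implicants: 00000, 0011-, 1-100, 1101-, 1110-

NO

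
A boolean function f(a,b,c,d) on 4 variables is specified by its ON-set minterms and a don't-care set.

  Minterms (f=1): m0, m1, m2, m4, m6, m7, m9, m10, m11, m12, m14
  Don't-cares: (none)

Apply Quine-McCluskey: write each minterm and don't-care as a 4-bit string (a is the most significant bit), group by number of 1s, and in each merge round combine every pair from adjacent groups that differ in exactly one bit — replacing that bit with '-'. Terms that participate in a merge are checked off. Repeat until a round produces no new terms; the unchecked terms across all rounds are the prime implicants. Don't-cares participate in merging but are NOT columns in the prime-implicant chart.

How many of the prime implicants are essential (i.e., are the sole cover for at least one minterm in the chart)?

2

Round 0: 0000✓ 0001✓ 0010✓ 0100✓ 0110✓ 0111✓ 1001✓ 1010✓ 1011✓ 1100✓ 1110✓
Round 1: -001 -010✓ -100✓ -110✓ 0-00✓ 0-10✓ 00-0✓ 000- 01-0✓ 011- 1-10✓ 10-1 101- 11-0✓
Round 2: --10 -1-0 0--0
PIs = {--10, -001, -1-0, 0--0, 000-, 011-, 10-1, 101-}
Coverage chart:
  m0: 0--0,000-
  m1: -001,000-
  m2: --10,0--0
  m4: -1-0,0--0
  m6: --10,-1-0,0--0,011-
  m7: 011- ←essential
  m9: -001,10-1
  m10: --10,101-
  m11: 10-1,101-
  m12: -1-0 ←essential
  m14: --10,-1-0
Essential: -1-0, 011-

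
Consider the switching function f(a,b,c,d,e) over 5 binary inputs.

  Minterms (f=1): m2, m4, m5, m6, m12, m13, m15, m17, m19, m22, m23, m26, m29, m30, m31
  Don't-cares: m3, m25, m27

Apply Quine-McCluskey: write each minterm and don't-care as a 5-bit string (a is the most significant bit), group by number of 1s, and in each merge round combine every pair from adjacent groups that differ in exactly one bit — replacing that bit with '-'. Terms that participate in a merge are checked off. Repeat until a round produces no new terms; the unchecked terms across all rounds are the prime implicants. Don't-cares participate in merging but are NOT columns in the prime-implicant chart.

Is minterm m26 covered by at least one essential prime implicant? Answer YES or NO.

size-2^0 implicants → 00010(✓)  00011(✓)  00100(✓)  00101(✓)  00110(✓)  01100(✓)  01101(✓)  01111(✓)  10001(✓)  10011(✓)  10110(✓)  10111(✓)  11001(✓)  11010(✓)  11011(✓)  11101(✓)  11110(✓)  11111(✓)
size-2^1 implicants → -0011  -0110  -1101(✓)  -1111(✓)  0-100(✓)  0-101(✓)  00-10  0001-  001-0  0010-(✓)  011-1(✓)  0110-(✓)  1-001(✓)  1-011(✓)  1-110(✓)  1-111(✓)  10-11(✓)  100-1(✓)  1011-(✓)  11-01(✓)  11-10(✓)  11-11(✓)  110-1(✓)  1101-(✓)  111-1(✓)  1111-(✓)
size-2^2 implicants → -11-1  0-10-  1--11  1-0-1  1-11-  11--1  11-1-
Unchecked terms (primes): -0011, -0110, -11-1, 0-10-, 00-10, 0001-, 001-0, 1--11, 1-0-1, 1-11-, 11--1, 11-1-
Minterm coverage:
  m2 ⊆ 00-10,0001-
  m4 ⊆ 0-10-,001-0
  m5 ⊆ 0-10- [E]
  m6 ⊆ -0110,00-10,001-0
  m12 ⊆ 0-10- [E]
  m13 ⊆ -11-1,0-10-
  m15 ⊆ -11-1 [E]
  m17 ⊆ 1-0-1 [E]
  m19 ⊆ -0011,1--11,1-0-1
  m22 ⊆ -0110,1-11-
  m23 ⊆ 1--11,1-11-
  m26 ⊆ 11-1- [E]
  m29 ⊆ -11-1,11--1
  m30 ⊆ 1-11-,11-1-
  m31 ⊆ -11-1,1--11,1-11-,11--1,11-1-
E = {-11-1, 0-10-, 1-0-1, 11-1-}

YES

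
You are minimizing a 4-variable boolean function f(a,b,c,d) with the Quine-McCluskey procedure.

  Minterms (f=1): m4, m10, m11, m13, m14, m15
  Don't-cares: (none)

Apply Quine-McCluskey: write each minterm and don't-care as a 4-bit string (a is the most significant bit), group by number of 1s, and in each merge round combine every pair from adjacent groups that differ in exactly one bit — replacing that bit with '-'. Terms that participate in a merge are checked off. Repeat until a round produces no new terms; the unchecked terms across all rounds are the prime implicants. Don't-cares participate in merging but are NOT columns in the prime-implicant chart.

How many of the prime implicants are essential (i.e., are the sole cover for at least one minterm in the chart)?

size-2^0 implicants → 0100  1010(✓)  1011(✓)  1101(✓)  1110(✓)  1111(✓)
size-2^1 implicants → 1-10(✓)  1-11(✓)  101-(✓)  11-1  111-(✓)
size-2^2 implicants → 1-1-
Unchecked terms (primes): 0100, 1-1-, 11-1
Minterm coverage:
  m4 ⊆ 0100 [E]
  m10 ⊆ 1-1- [E]
  m11 ⊆ 1-1- [E]
  m13 ⊆ 11-1 [E]
  m14 ⊆ 1-1- [E]
  m15 ⊆ 1-1-,11-1
E = {0100, 1-1-, 11-1}

3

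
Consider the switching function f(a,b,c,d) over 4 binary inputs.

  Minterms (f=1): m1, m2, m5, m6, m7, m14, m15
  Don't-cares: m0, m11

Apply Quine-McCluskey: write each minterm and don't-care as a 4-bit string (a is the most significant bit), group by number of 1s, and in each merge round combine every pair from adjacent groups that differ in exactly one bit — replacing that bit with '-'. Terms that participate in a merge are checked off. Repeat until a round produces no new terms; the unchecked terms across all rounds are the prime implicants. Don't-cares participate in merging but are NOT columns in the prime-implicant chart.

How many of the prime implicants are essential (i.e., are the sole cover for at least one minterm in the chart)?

Round 0: 0000✓ 0001✓ 0010✓ 0101✓ 0110✓ 0111✓ 1011✓ 1110✓ 1111✓
Round 1: -110✓ -111✓ 0-01 0-10 00-0 000- 01-1 011-✓ 1-11 111-✓
Round 2: -11-
PIs = {-11-, 0-01, 0-10, 00-0, 000-, 01-1, 1-11}
Coverage chart:
  m1: 0-01,000-
  m2: 0-10,00-0
  m5: 0-01,01-1
  m6: -11-,0-10
  m7: -11-,01-1
  m14: -11- ←essential
  m15: -11-,1-11
Essential: -11-

1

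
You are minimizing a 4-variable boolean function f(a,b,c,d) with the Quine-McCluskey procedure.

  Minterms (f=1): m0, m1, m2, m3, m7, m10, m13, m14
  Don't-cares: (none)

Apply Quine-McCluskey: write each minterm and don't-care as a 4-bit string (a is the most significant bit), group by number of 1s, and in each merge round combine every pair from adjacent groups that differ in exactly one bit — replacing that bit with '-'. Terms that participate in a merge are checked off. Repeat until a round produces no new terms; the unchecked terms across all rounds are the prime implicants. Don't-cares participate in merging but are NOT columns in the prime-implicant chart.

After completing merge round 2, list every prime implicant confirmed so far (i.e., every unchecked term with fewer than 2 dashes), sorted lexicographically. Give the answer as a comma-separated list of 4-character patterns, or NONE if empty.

size-2^0 implicants → 0000(✓)  0001(✓)  0010(✓)  0011(✓)  0111(✓)  1010(✓)  1101  1110(✓)
size-2^1 implicants → -010  0-11  00-0(✓)  00-1(✓)  000-(✓)  001-(✓)  1-10
size-2^2 implicants → 00--
Unchecked terms (primes): -010, 0-11, 00--, 1-10, 1101

-010, 0-11, 1-10, 1101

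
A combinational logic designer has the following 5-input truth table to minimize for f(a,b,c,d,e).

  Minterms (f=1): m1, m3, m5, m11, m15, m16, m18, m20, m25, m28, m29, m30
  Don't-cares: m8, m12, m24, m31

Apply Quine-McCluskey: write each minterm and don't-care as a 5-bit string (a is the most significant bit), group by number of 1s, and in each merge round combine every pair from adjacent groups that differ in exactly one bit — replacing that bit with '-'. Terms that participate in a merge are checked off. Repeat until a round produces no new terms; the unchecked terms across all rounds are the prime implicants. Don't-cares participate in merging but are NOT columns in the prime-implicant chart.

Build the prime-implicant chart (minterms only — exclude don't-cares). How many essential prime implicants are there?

5

[col 0] 00001*, 00011*, 00101*, 01000*, 01011*, 01100*, 01111*, 10000*, 10010*, 10100*, 11000*, 11001*, 11100*, 11101*, 11110*, 11111*
[col 1] -1000*, -1100*, -1111, 0-011, 00-01, 000-1, 01-00*, 01-11, 1-000*, 1-100*, 10-00*, 100-0, 11-00*, 11-01*, 1100-*, 111-0*, 111-1*, 1110-*, 1111-*
[col 2] -1-00, 1--00, 11-0-, 111--
Prime implicants: -1-00, -1111, 0-011, 00-01, 000-1, 01-11, 1--00, 100-0, 11-0-, 111--
PI chart (minterm → PIs covering it):
  1 | 00-01,000-1
  3 | 0-011,000-1
  5 | 00-01  (sole → essential)
  11 | 0-011,01-11
  15 | -1111,01-11
  16 | 1--00,100-0
  18 | 100-0  (sole → essential)
  20 | 1--00  (sole → essential)
  25 | 11-0-  (sole → essential)
  28 | -1-00,1--00,11-0-,111--
  29 | 11-0-,111--
  30 | 111--  (sole → essential)
Essential prime implicants: 00-01, 1--00, 100-0, 11-0-, 111--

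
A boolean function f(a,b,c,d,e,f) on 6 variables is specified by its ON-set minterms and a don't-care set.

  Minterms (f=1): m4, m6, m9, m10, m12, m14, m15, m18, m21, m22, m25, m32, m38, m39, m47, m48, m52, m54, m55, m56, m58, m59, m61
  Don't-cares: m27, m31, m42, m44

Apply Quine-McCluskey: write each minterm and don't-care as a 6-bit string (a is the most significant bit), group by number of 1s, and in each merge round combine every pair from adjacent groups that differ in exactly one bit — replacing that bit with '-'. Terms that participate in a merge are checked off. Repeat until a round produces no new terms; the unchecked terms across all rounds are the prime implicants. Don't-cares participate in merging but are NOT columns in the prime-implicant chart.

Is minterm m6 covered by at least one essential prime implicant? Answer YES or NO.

YES

Round 0: 000100✓ 000110✓ 001001✓ 001010✓ 001100✓ 001110✓ 001111✓ 010010✓ 010101 010110✓ 011001✓ 011011✓ 011111✓ 100000✓ 100110✓ 100111✓ 101010✓ 101100✓ 101111✓ 110000✓ 110100✓ 110110✓ 110111✓ 111000✓ 111010✓ 111011✓ 111101
Round 1: -00110✓ -01010 -01100 -01111 -10110✓ -11011 0-0110✓ 0-1001 0-1111 00-100✓ 00-110✓ 0001-0✓ 001-10 0011-0✓ 00111- 010-10 011-11 0110-1 1-0000 1-0110✓ 1-0111✓ 1-1010 10-111 10011-✓ 11-000 110-00 1101-0 11011-✓ 1110-0 11101-
Round 2: --0110 00-1-0 1-011-
PIs = {--0110, -01010, -01100, -01111, -11011, 0-1001, 0-1111, 00-1-0, 001-10, 00111-, 010-10, 010101, 011-11, 0110-1, 1-0000, 1-011-, 1-1010, 10-111, 11-000, 110-00, 1101-0, 1110-0, 11101-, 111101}
Coverage chart:
  m4: 00-1-0 ←essential
  m6: --0110,00-1-0
  m9: 0-1001 ←essential
  m10: -01010,001-10
  m12: -01100,00-1-0
  m14: 00-1-0,001-10,00111-
  m15: -01111,0-1111,00111-
  m18: 010-10 ←essential
  m21: 010101 ←essential
  m22: --0110,010-10
  m25: 0-1001,0110-1
  m32: 1-0000 ←essential
  m38: --0110,1-011-
  m39: 1-011-,10-111
  m47: -01111,10-111
  m48: 1-0000,11-000,110-00
  m52: 110-00,1101-0
  m54: --0110,1-011-,1101-0
  m55: 1-011- ←essential
  m56: 11-000,1110-0
  m58: 1-1010,1110-0,11101-
  m59: -11011,11101-
  m61: 111101 ←essential
Essential: 0-1001, 00-1-0, 010-10, 010101, 1-0000, 1-011-, 111101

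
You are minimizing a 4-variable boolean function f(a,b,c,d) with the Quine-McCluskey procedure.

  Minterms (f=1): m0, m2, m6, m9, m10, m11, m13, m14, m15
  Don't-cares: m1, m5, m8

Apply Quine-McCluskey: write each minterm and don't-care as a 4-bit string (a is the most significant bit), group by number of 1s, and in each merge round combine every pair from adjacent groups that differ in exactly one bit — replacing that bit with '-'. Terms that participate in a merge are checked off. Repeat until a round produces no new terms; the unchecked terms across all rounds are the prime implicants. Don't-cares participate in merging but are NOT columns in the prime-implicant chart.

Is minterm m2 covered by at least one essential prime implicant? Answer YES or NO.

YES

size-2^0 implicants → 0000(✓)  0001(✓)  0010(✓)  0101(✓)  0110(✓)  1000(✓)  1001(✓)  1010(✓)  1011(✓)  1101(✓)  1110(✓)  1111(✓)
size-2^1 implicants → -000(✓)  -001(✓)  -010(✓)  -101(✓)  -110(✓)  0-01(✓)  0-10(✓)  00-0(✓)  000-(✓)  1-01(✓)  1-10(✓)  1-11(✓)  10-0(✓)  10-1(✓)  100-(✓)  101-(✓)  11-1(✓)  111-(✓)
size-2^2 implicants → --01  --10  -0-0  -00-  1--1  1-1-  10--
Unchecked terms (primes): --01, --10, -0-0, -00-, 1--1, 1-1-, 10--
Minterm coverage:
  m0 ⊆ -0-0,-00-
  m2 ⊆ --10,-0-0
  m6 ⊆ --10 [E]
  m9 ⊆ --01,-00-,1--1,10--
  m10 ⊆ --10,-0-0,1-1-,10--
  m11 ⊆ 1--1,1-1-,10--
  m13 ⊆ --01,1--1
  m14 ⊆ --10,1-1-
  m15 ⊆ 1--1,1-1-
E = {--10}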